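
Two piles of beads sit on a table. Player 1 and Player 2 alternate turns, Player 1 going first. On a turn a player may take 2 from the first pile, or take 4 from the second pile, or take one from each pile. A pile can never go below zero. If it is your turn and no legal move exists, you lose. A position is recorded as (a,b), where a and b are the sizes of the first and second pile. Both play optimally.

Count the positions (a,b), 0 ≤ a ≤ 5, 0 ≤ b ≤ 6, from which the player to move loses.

Build the W/L table. Terminal = L. A non-terminal position is W if it has a move to some L; otherwise it is L.
Every move lowers a or b (never raises either), so fill the grid row by row in increasing a, and left to right within a row: each cell's successors are then already labelled.
      b=0  b=1  b=2  b=3  b=4  b=5  b=6
a=0:    L    L    L    L    W    W    W
a=1:    L    W    W    W    W    L    L
a=2:    W    W    W    W    L    L    W
a=3:    W    L    L    L    L    W    W
a=4:    L    L    W    W    W    W    L
a=5:    L    W    W    W    W    L    L
Cells with no legal move (terminal, hence L): (0,0), (0,1), (0,2), (0,3), (1,0).
The remaining L cells, each justified by listing all of its moves:
(1,5): →(1,1)(W), (0,4)(W) — all W, so L
(1,6): →(1,2)(W), (0,5)(W) — all W, so L
(2,4): →(0,4)(W), (2,0)(W), (1,3)(W) — all W, so L
(2,5): →(0,5)(W), (2,1)(W), (1,4)(W) — all W, so L
(3,1): →(1,1)(W), (2,0)(W) — all W, so L
(3,2): →(1,2)(W), (2,1)(W) — all W, so L
(3,3): →(1,3)(W), (2,2)(W) — all W, so L
(3,4): →(1,4)(W), (3,0)(W), (2,3)(W) — all W, so L
(4,0): →(2,0)(W) only, which is W, so L
(4,1): →(2,1)(W), (3,0)(W) — all W, so L
(4,6): →(2,6)(W), (4,2)(W), (3,5)(W) — all W, so L
(5,0): →(3,0)(W) only, which is W, so L
(5,5): →(3,5)(W), (5,1)(W), (4,4)(W) — all W, so L
(5,6): →(3,6)(W), (5,2)(W), (4,5)(W) — all W, so L
Every other cell has at least one move into one of the L cells above, so it is W.
L cells per row: a=0: 4, a=1: 3, a=2: 2, a=3: 4, a=4: 3, a=5: 3; total 19.

19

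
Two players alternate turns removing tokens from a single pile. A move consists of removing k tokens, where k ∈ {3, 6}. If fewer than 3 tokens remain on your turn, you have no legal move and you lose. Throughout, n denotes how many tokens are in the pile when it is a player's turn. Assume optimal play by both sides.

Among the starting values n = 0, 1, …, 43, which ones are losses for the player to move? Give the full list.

Positions with no move are L. A position that does have a move is losing for the player to move precisely when every available move leads to a winning position for the opponent. Fill in the labels:
n=0: no move → L
n=1: no move → L
n=2: no move → L
n=3: reaches L-position 0 → W
n=4: reaches L-position 1 → W
n=5: reaches L-position 2 → W
n=6: reaches L-position 0 → W
n=7: reaches L-position 1 → W
n=8: reaches L-position 2 → W
n=9: only reaches 6(W), 3(W), all W → L
n=10: only reaches 7(W), 4(W), all W → L
n=11: only reaches 8(W), 5(W), all W → L
n=12: reaches L-position 9 → W
n=13: reaches L-position 10 → W
n=14: reaches L-position 11 → W
n=15: reaches L-position 9 → W
n=16: reaches L-position 10 → W
n=17: reaches L-position 11 → W
n=18: only reaches 15(W), 12(W), all W → L
n=19: only reaches 16(W), 13(W), all W → L
n=20: only reaches 17(W), 14(W), all W → L
n=21: reaches L-position 18 → W
n=22: reaches L-position 19 → W
n=23: reaches L-position 20 → W
n=24: reaches L-position 18 → W
n=25: reaches L-position 19 → W
n=26: reaches L-position 20 → W
n=27: only reaches 24(W), 21(W), all W → L
n=28: only reaches 25(W), 22(W), all W → L
n=29: only reaches 26(W), 23(W), all W → L
n=30: reaches L-position 27 → W
n=31: reaches L-position 28 → W
n=32: reaches L-position 29 → W
n=33: reaches L-position 27 → W
n=34: reaches L-position 28 → W
n=35: reaches L-position 29 → W
n=36: only reaches 33(W), 30(W), all W → L
n=37: only reaches 34(W), 31(W), all W → L
n=38: only reaches 35(W), 32(W), all W → L
n=39: reaches L-position 36 → W
n=40: reaches L-position 37 → W
n=41: reaches L-position 38 → W
n=42: reaches L-position 36 → W
n=43: reaches L-position 37 → W
The losing starting values of n are exactly the entries labelled L in this table (15 of them).

0, 1, 2, 9, 10, 11, 18, 19, 20, 27, 28, 29, 36, 37, 38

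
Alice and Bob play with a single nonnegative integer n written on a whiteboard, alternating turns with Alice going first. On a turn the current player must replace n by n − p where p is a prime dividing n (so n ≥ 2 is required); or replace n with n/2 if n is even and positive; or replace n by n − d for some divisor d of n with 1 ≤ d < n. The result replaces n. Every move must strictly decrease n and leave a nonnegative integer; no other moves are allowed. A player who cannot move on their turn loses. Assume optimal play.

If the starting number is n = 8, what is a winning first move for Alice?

Move to 4.

Compute win/loss labels from the base case upward. A position with no move is L. Any other position is W if it can reach an L in one move, else L.
n=0: no move → L
n=1: no move → L
n=2: W (go to 0, an L position)
n=3: W (go to 0, an L position)
n=4: L (options 2(W), 3(W) are all W)
n=5: W (go to 0, an L position)
n=6: W (go to 4, an L position)
n=7: W (go to 0, an L position)
n=8: W (go to 4, an L position)
From 8, the L positions reachable in one move are: 4.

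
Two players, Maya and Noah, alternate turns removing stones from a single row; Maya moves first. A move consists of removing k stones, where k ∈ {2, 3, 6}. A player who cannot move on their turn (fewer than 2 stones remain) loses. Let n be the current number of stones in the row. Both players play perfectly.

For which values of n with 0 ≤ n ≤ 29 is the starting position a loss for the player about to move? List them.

0, 1, 5, 9, 10, 14, 18, 19, 23, 27, 28

Compute win/loss labels from the base case upward. A position with no move is L. Any other position is W if it can reach an L in one move, else L.
n=0: no move → L
n=1: no move → L
n=2: W (go to 0, an L position)
n=3: W (go to 1, an L position)
n=4: W (go to 1, an L position)
n=5: L (options 3(W), 2(W) are all W)
n=6: W (go to 0, an L position)
n=7: W (go to 5, an L position)
n=8: W (go to 5, an L position)
n=9: L (options 7(W), 6(W), 3(W) are all W)
n=10: L (options 8(W), 7(W), 4(W) are all W)
n=11: W (go to 9, an L position)
n=12: W (go to 10, an L position)
n=13: W (go to 10, an L position)
n=14: L (options 12(W), 11(W), 8(W) are all W)
n=15: W (go to 9, an L position)
n=16: W (go to 14, an L position)
n=17: W (go to 14, an L position)
n=18: L (options 16(W), 15(W), 12(W) are all W)
n=19: L (options 17(W), 16(W), 13(W) are all W)
n=20: W (go to 18, an L position)
n=21: W (go to 19, an L position)
n=22: W (go to 19, an L position)
n=23: L (options 21(W), 20(W), 17(W) are all W)
n=24: W (go to 18, an L position)
n=25: W (go to 23, an L position)
n=26: W (go to 23, an L position)
n=27: L (options 25(W), 24(W), 21(W) are all W)
n=28: L (options 26(W), 25(W), 22(W) are all W)
n=29: W (go to 27, an L position)
The losing starting values of n are exactly the entries labelled L in this table (11 of them).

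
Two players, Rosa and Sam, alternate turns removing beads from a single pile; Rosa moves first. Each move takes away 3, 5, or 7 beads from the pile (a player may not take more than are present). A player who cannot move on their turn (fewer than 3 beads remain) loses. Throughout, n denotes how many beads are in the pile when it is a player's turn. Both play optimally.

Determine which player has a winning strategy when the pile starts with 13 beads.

Rosa wins.

Positions with no move are L. A position that does have a move is losing for the player to move precisely when every available move leads to a winning position for the opponent. Fill in the labels:
n=0: no move → L
n=1: no move → L
n=2: no move → L
n=3: W (go to 0, an L position)
n=4: W (go to 1, an L position)
n=5: W (go to 2, an L position)
n=6: W (go to 1, an L position)
n=7: W (go to 2, an L position)
n=8: W (go to 1, an L position)
n=9: W (go to 2, an L position)
n=10: L (options 7(W), 5(W), 3(W) are all W)
n=11: L (options 8(W), 6(W), 4(W) are all W)
n=12: L (options 9(W), 7(W), 5(W) are all W)
n=13: W (go to 10, an L position)
The starting position 13 is W: Rosa should remove 3, leaving 10, handing over an L position.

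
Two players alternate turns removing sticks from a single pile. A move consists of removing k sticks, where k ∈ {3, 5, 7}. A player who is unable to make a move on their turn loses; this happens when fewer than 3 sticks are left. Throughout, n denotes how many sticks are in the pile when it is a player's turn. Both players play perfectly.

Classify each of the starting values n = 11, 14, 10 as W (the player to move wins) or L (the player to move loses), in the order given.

Use the standard recursion: the mover loses at a terminal position; elsewhere, the mover wins exactly when some move hands the opponent an L position.
n=0: no move → L
n=1: no move → L
n=2: no move → L
n=3: reaches L-position 0 → W
n=4: reaches L-position 1 → W
n=5: reaches L-position 2 → W
n=6: reaches L-position 1 → W
n=7: reaches L-position 2 → W
n=8: reaches L-position 1 → W
n=9: reaches L-position 2 → W
n=10: only reaches 7(W), 5(W), 3(W), all W → L
n=11: only reaches 8(W), 6(W), 4(W), all W → L
n=12: only reaches 9(W), 7(W), 5(W), all W → L
n=13: reaches L-position 10 → W
n=14: reaches L-position 11 → W

11: L, 14: W, 10: L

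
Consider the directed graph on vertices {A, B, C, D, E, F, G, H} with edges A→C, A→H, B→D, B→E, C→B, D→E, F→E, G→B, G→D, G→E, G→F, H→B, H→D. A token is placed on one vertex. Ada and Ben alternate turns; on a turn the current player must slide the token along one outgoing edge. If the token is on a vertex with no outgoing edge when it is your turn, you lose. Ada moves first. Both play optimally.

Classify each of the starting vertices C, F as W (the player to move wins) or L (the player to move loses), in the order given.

C: L, F: W

Use the standard recursion: the mover loses at a terminal position; elsewhere, the mover wins exactly when some move hands the opponent an L position.
Every edge goes from a vertex to one that appears earlier in the order E, D, F, B, H, G, C, A, so processing vertices in that order labels each vertex after all of its successors.
E: no outgoing edge → L
D: W (go to E, an L position)
F: W (go to E, an L position)
B: W (go to E, an L position)
H: L (options B(W), D(W) are all W)
G: W (go to E, an L position)
C: L (sole option B(W) is W)
A: W (go to C, an L position)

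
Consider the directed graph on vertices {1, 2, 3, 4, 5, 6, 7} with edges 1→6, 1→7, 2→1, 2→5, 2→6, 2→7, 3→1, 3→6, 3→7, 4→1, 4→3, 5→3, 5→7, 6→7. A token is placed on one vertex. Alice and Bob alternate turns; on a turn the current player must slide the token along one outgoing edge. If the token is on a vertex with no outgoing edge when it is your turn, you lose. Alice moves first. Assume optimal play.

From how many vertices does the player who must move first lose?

2

Classify positions by backward induction: terminal positions (no move available) are L. From any other position, the mover wins iff some move reaches an L.
Every edge goes from a vertex to one that appears earlier in the order 7, 6, 1, 3, 4, 5, 2, so processing vertices in that order labels each vertex after all of its successors.
7: no outgoing edge → L
6: reaches L-position 7 → W
1: reaches L-position 7 → W
3: reaches L-position 7 → W
4: only reaches 3(W), 1(W), all W → L
5: reaches L-position 7 → W
2: reaches L-position 7 → W
The L vertices are 4, 7; that is 2 in all.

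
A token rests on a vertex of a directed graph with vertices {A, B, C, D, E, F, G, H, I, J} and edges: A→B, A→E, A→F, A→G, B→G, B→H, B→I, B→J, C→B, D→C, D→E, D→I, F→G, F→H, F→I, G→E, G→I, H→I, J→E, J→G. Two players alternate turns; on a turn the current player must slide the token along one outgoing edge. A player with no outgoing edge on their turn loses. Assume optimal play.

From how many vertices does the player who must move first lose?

Positions with no move are L. A position that does have a move is losing for the player to move precisely when every available move leads to a winning position for the opponent. Fill in the labels:
Every edge goes from a vertex to one that appears earlier in the order E, I, H, G, F, J, B, C, D, A, so processing vertices in that order labels each vertex after all of its successors.
E: no outgoing edge → L
I: no outgoing edge → L
H: reaches L-position I → W
G: reaches L-position I → W
F: reaches L-position I → W
J: reaches L-position E → W
B: reaches L-position I → W
C: only reaches B(W), which is W → L
D: reaches L-position C → W
A: reaches L-position E → W
The L vertices are C, E, I; that is 3 in all.

3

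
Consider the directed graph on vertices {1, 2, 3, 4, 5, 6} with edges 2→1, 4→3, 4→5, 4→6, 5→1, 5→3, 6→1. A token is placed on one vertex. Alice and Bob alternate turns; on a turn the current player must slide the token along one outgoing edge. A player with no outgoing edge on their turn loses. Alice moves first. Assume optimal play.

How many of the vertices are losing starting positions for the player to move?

2

Label each position W (a win for the player to move) or L (a loss). A position with no legal move is L; any other position is W exactly when some move reaches an L, and L when every move reaches a W.
Every edge goes from a vertex to one that appears earlier in the order 3, 1, 6, 2, 5, 4, so processing vertices in that order labels each vertex after all of its successors.
3: no outgoing edge → L
1: no outgoing edge → L
6: W (go to 1, an L position)
2: W (go to 1, an L position)
5: W (go to 1, an L position)
4: W (go to 3, an L position)
The L vertices are 1, 3; that is 2 in all.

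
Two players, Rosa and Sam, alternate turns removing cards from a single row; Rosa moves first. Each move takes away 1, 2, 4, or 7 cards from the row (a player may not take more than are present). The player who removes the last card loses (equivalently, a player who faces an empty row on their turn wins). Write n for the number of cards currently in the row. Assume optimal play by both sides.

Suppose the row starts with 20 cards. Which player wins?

Classify positions by backward induction: terminal positions (no move available) are W. From any other position, the mover wins iff some move reaches an L.
n=0: no move; the opponent has just taken the last card and therefore loses → W
n=1: only reaches 0(W), which is W → L
n=2: reaches L-position 1 → W
n=3: reaches L-position 1 → W
n=4: only reaches 3(W), 2(W), 0(W), all W → L
n=5: reaches L-position 4 → W
n=6: reaches L-position 4 → W
n=7: only reaches 6(W), 5(W), 3(W), 0(W), all W → L
n=8: reaches L-position 7 → W
n=9: reaches L-position 7 → W
n=10: only reaches 9(W), 8(W), 6(W), 3(W), all W → L
n=11: reaches L-position 10 → W
n=12: reaches L-position 10 → W
n=13: only reaches 12(W), 11(W), 9(W), 6(W), all W → L
n=14: reaches L-position 13 → W
n=15: reaches L-position 13 → W
n=16: only reaches 15(W), 14(W), 12(W), 9(W), all W → L
n=17: reaches L-position 16 → W
n=18: reaches L-position 16 → W
n=19: only reaches 18(W), 17(W), 15(W), 12(W), all W → L
n=20: reaches L-position 19 → W
From 20 Rosa can remove 1, leaving 19, reaching an L position.

Rosa wins.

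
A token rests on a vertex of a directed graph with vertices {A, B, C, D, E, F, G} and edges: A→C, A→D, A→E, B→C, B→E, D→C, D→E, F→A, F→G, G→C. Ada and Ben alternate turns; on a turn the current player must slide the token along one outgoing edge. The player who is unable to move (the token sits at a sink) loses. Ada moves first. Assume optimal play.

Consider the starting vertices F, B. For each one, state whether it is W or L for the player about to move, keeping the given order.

Compute win/loss labels from the base case upward. A position with no move is L. Any other position is W if it can reach an L in one move, else L.
Every edge goes from a vertex to one that appears earlier in the order C, E, D, G, B, A, F, so processing vertices in that order labels each vertex after all of its successors.
C: no outgoing edge → L
E: no outgoing edge → L
D: can move to E, which is L ⇒ W
G: can move to C, which is L ⇒ W
B: can move to E, which is L ⇒ W
A: can move to E, which is L ⇒ W
F: moves to A(W), G(W); every one is W ⇒ L

F: L, B: W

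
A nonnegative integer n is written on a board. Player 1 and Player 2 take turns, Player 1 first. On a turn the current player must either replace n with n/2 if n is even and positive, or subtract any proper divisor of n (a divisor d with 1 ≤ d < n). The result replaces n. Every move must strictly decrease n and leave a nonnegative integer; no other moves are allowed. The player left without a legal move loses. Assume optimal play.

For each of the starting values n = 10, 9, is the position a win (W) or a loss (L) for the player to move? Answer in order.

10: W, 9: L

Use the standard recursion: the mover loses at a terminal position; elsewhere, the mover wins exactly when some move hands the opponent an L position.
n=0: no move → L
n=1: no move → L
n=2: can move to 1, which is L ⇒ W
n=3: the only move is to 2(W), a W ⇒ L
n=4: can move to 3, which is L ⇒ W
n=5: the only move is to 4(W), a W ⇒ L
n=6: can move to 3, which is L ⇒ W
n=7: the only move is to 6(W), a W ⇒ L
n=8: can move to 7, which is L ⇒ W
n=9: moves to 6(W), 8(W); every one is W ⇒ L
n=10: can move to 5, which is L ⇒ W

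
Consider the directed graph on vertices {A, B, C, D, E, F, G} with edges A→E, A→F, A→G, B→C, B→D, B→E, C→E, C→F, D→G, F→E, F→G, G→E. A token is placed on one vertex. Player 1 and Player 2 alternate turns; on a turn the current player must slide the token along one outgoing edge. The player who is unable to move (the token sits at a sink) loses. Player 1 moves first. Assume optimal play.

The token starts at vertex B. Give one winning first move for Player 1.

Use the standard recursion: the mover loses at a terminal position; elsewhere, the mover wins exactly when some move hands the opponent an L position.
Every edge goes from a vertex to one that appears earlier in the order E, G, F, C, D, B, A, so processing vertices in that order labels each vertex after all of its successors.
E: no outgoing edge → L
G: W (go to E, an L position)
F: W (go to E, an L position)
C: W (go to E, an L position)
D: L (sole option G(W) is W)
B: W (go to D, an L position)
A: W (go to E, an L position)
From B, the L positions reachable in one move are: D, E. Any move reaching one of these is winning.

Move to D.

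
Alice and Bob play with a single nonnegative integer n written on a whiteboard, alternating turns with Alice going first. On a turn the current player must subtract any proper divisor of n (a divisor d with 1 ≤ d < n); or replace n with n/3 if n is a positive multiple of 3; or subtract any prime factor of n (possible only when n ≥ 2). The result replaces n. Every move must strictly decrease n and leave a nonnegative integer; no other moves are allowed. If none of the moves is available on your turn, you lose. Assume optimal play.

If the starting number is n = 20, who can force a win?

Label each position W (a win for the player to move) or L (a loss). A position with no legal move is L; any other position is W exactly when some move reaches an L, and L when every move reaches a W.
n=0: no move → L
n=1: no move → L
n=2: reaches L-position 0 → W
n=3: reaches L-position 0 → W
n=4: only reaches 2(W), 3(W), all W → L
n=5: reaches L-position 0 → W
n=6: reaches L-position 4 → W
n=7: reaches L-position 0 → W
n=8: reaches L-position 4 → W
n=9: only reaches 3(W), 6(W), 8(W), all W → L
n=10: reaches L-position 9 → W
n=11: reaches L-position 0 → W
n=12: reaches L-position 4 → W
n=13: reaches L-position 0 → W
n=14: only reaches 7(W), 12(W), 13(W), all W → L
n=15: reaches L-position 14 → W
n=16: reaches L-position 14 → W
n=17: reaches L-position 0 → W
n=18: reaches L-position 9 → W
n=19: reaches L-position 0 → W
n=20: only reaches 10(W), 15(W), 16(W), 18(W), 19(W), all W → L
Every move from 20 reaches a W position, so the mover loses.

Bob wins.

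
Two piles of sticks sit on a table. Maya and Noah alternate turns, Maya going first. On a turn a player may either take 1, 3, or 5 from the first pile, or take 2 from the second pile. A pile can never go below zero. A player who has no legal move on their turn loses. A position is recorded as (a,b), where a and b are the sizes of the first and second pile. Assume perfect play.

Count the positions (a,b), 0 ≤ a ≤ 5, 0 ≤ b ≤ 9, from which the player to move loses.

Classify positions by backward induction: terminal positions (no move available) are L. From any other position, the mover wins iff some move reaches an L.
Every move lowers a or b (never raises either), so fill the grid row by row in increasing a, and left to right within a row: each cell's successors are then already labelled.
      b=0  b=1  b=2  b=3  b=4  b=5  b=6  b=7  b=8  b=9
a=0:    L    L    W    W    L    L    W    W    L    L
a=1:    W    W    L    L    W    W    L    L    W    W
a=2:    L    L    W    W    L    L    W    W    L    L
a=3:    W    W    L    L    W    W    L    L    W    W
a=4:    L    L    W    W    L    L    W    W    L    L
a=5:    W    W    L    L    W    W    L    L    W    W
Cells with no legal move (terminal, hence L): (0,0), (0,1).
The remaining L cells, each justified by listing all of its moves:
(0,4): L (sole option (0,2)(W) is W)
(0,5): L (sole option (0,3)(W) is W)
(0,8): L (sole option (0,6)(W) is W)
(0,9): L (sole option (0,7)(W) is W)
(1,2): L (options (0,2)(W), (1,0)(W) are all W)
(1,3): L (options (0,3)(W), (1,1)(W) are all W)
(1,6): L (options (0,6)(W), (1,4)(W) are all W)
(1,7): L (options (0,7)(W), (1,5)(W) are all W)
(2,0): L (sole option (1,0)(W) is W)
(2,1): L (sole option (1,1)(W) is W)
(2,4): L (options (1,4)(W), (2,2)(W) are all W)
(2,5): L (options (1,5)(W), (2,3)(W) are all W)
(2,8): L (options (1,8)(W), (2,6)(W) are all W)
(2,9): L (options (1,9)(W), (2,7)(W) are all W)
(3,2): L (options (2,2)(W), (0,2)(W), (3,0)(W) are all W)
(3,3): L (options (2,3)(W), (0,3)(W), (3,1)(W) are all W)
(3,6): L (options (2,6)(W), (0,6)(W), (3,4)(W) are all W)
(3,7): L (options (2,7)(W), (0,7)(W), (3,5)(W) are all W)
(4,0): L (options (3,0)(W), (1,0)(W) are all W)
(4,1): L (options (3,1)(W), (1,1)(W) are all W)
(4,4): L (options (3,4)(W), (1,4)(W), (4,2)(W) are all W)
(4,5): L (options (3,5)(W), (1,5)(W), (4,3)(W) are all W)
(4,8): L (options (3,8)(W), (1,8)(W), (4,6)(W) are all W)
(4,9): L (options (3,9)(W), (1,9)(W), (4,7)(W) are all W)
(5,2): L (options (4,2)(W), (2,2)(W), (0,2)(W), (5,0)(W) are all W)
(5,3): L (options (4,3)(W), (2,3)(W), (0,3)(W), (5,1)(W) are all W)
(5,6): L (options (4,6)(W), (2,6)(W), (0,6)(W), (5,4)(W) are all W)
(5,7): L (options (4,7)(W), (2,7)(W), (0,7)(W), (5,5)(W) are all W)
Every other cell has at least one move into one of the L cells above, so it is W.
L cells per row: a=0: 6, a=1: 4, a=2: 6, a=3: 4, a=4: 6, a=5: 4; total 30.

30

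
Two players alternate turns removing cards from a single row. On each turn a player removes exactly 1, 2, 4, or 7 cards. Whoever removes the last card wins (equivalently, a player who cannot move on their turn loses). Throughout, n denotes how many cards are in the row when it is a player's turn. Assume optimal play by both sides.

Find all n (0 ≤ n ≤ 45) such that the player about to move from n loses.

Label each position W (a win for the player to move) or L (a loss). A position with no legal move is L; any other position is W exactly when some move reaches an L, and L when every move reaches a W.
n=0: no move → L
n=1: →0(L), so W
n=2: →0(L), so W
n=3: →2(W), 1(W) — all W, so L
n=4: →3(L), so W
n=5: →3(L), so W
n=6: →5(W), 4(W), 2(W) — all W, so L
n=7: →6(L), so W
n=8: →6(L), so W
n=9: →8(W), 7(W), 5(W), 2(W) — all W, so L
n=10: →9(L), so W
n=11: →9(L), so W
n=12: →11(W), 10(W), 8(W), 5(W) — all W, so L
n=13: →12(L), so W
n=14: →12(L), so W
n=15: →14(W), 13(W), 11(W), 8(W) — all W, so L
n=16: →15(L), so W
n=17: →15(L), so W
n=18: →17(W), 16(W), 14(W), 11(W) — all W, so L
n=19: →18(L), so W
n=20: →18(L), so W
n=21: →20(W), 19(W), 17(W), 14(W) — all W, so L
n=22: →21(L), so W
n=23: →21(L), so W
n=24: →23(W), 22(W), 20(W), 17(W) — all W, so L
n=25: →24(L), so W
n=26: →24(L), so W
n=27: →26(W), 25(W), 23(W), 20(W) — all W, so L
n=28: →27(L), so W
n=29: →27(L), so W
n=30: →29(W), 28(W), 26(W), 23(W) — all W, so L
n=31: →30(L), so W
n=32: →30(L), so W
n=33: →32(W), 31(W), 29(W), 26(W) — all W, so L
n=34: →33(L), so W
n=35: →33(L), so W
n=36: →35(W), 34(W), 32(W), 29(W) — all W, so L
n=37: →36(L), so W
n=38: →36(L), so W
n=39: →38(W), 37(W), 35(W), 32(W) — all W, so L
n=40: →39(L), so W
n=41: →39(L), so W
n=42: →41(W), 40(W), 38(W), 35(W) — all W, so L
n=43: →42(L), so W
n=44: →42(L), so W
n=45: →44(W), 43(W), 41(W), 38(W) — all W, so L
The losing starting values of n are exactly the entries labelled L in this table (16 of them).

0, 3, 6, 9, 12, 15, 18, 21, 24, 27, 30, 33, 36, 39, 42, 45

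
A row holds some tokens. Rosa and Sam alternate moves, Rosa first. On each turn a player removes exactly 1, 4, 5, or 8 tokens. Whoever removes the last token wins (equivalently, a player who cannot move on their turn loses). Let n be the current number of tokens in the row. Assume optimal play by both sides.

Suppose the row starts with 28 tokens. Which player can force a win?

Classify positions by backward induction: terminal positions (no move available) are L. From any other position, the mover wins iff some move reaches an L.
n=0: no move → L
n=1: W (go to 0, an L position)
n=2: L (sole option 1(W) is W)
n=3: W (go to 2, an L position)
n=4: W (go to 0, an L position)
n=5: W (go to 0, an L position)
n=6: W (go to 2, an L position)
n=7: W (go to 2, an L position)
n=8: W (go to 0, an L position)
n=9: L (options 8(W), 5(W), 4(W), 1(W) are all W)
n=10: W (go to 9, an L position)
n=11: L (options 10(W), 7(W), 6(W), 3(W) are all W)
n=12: W (go to 11, an L position)
n=13: W (go to 9, an L position)
n=14: W (go to 9, an L position)
n=15: W (go to 11, an L position)
n=16: W (go to 11, an L position)
n=17: W (go to 9, an L position)
n=18: L (options 17(W), 14(W), 13(W), 10(W) are all W)
n=19: W (go to 18, an L position)
n=20: L (options 19(W), 16(W), 15(W), 12(W) are all W)
n=21: W (go to 20, an L position)
n=22: W (go to 18, an L position)
n=23: W (go to 18, an L position)
n=24: W (go to 20, an L position)
n=25: W (go to 20, an L position)
n=26: W (go to 18, an L position)
n=27: L (options 26(W), 23(W), 22(W), 19(W) are all W)
n=28: W (go to 27, an L position)
From 28 Rosa can remove 1, leaving 27, reaching an L position.

Rosa wins.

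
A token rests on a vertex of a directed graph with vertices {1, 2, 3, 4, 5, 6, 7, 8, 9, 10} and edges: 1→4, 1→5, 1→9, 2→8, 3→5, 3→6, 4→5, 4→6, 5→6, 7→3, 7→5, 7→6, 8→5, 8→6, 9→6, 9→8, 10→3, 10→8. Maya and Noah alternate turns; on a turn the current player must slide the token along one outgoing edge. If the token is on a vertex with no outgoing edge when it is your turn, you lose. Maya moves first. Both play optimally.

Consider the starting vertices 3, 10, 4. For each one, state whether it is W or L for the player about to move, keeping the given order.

3: W, 10: L, 4: W

Build the W/L table. Terminal = L. A non-terminal position is W if it has a move to some L; otherwise it is L.
Every edge goes from a vertex to one that appears earlier in the order 6, 5, 3, 7, 8, 4, 10, 9, 1, 2, so processing vertices in that order labels each vertex after all of its successors.
6: no outgoing edge → L
5: W (go to 6, an L position)
3: W (go to 6, an L position)
7: W (go to 6, an L position)
8: W (go to 6, an L position)
4: W (go to 6, an L position)
10: L (options 8(W), 3(W) are all W)
9: W (go to 6, an L position)
1: L (options 9(W), 4(W), 5(W) are all W)
2: L (sole option 8(W) is W)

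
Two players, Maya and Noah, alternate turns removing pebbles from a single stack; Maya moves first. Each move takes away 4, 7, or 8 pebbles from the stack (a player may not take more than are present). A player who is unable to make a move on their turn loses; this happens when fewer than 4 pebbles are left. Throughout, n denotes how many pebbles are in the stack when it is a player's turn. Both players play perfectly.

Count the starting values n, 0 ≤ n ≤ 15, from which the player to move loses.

Label each position W (a win for the player to move) or L (a loss). A position with no legal move is L; any other position is W exactly when some move reaches an L, and L when every move reaches a W.
n=0: no move → L
n=1: no move → L
n=2: no move → L
n=3: no move → L
n=4: can move to 0, which is L ⇒ W
n=5: can move to 1, which is L ⇒ W
n=6: can move to 2, which is L ⇒ W
n=7: can move to 3, which is L ⇒ W
n=8: can move to 1, which is L ⇒ W
n=9: can move to 2, which is L ⇒ W
n=10: can move to 3, which is L ⇒ W
n=11: can move to 3, which is L ⇒ W
n=12: moves to 8(W), 5(W), 4(W); every one is W ⇒ L
n=13: moves to 9(W), 6(W), 5(W); every one is W ⇒ L
n=14: moves to 10(W), 7(W), 6(W); every one is W ⇒ L
n=15: moves to 11(W), 8(W), 7(W); every one is W ⇒ L
L entries with 0 ≤ n ≤ 15: n = 0, 1, 2, 3, 12, 13, 14, 15; that makes 8.

8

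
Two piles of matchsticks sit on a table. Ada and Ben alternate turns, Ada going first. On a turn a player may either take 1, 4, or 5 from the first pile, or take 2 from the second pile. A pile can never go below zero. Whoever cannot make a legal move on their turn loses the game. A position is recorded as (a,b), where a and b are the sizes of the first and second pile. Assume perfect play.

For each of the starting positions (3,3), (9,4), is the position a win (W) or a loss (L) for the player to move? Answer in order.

Classify positions by backward induction: terminal positions (no move available) are L. From any other position, the mover wins iff some move reaches an L.
No move ever increases a pile, so every position that can arise here has a ≤ 9 and b ≤ 4; it is enough to label the cells with 0 ≤ a ≤ 9 and 0 ≤ b ≤ 4.
Every move lowers a or b (never raises either), so fill the grid row by row in increasing a, and left to right within a row: each cell's successors are then already labelled.
      b=0  b=1  b=2  b=3  b=4
a=0:    L    L    W    W    L
a=1:    W    W    L    L    W
a=2:    L    L    W    W    L
a=3:    W    W    L    L    W
a=4:    W    W    W    W    W
a=5:    W    W    W    W    W
a=6:    W    W    W    W    W
a=7:    W    W    W    W    W
a=8:    L    L    W    W    L
a=9:    W    W    L    L    W
Cells with no legal move (terminal, hence L): (0,0), (0,1).
The remaining L cells, each justified by listing all of its moves:
(0,4): L (sole option (0,2)(W) is W)
(1,2): L (options (0,2)(W), (1,0)(W) are all W)
(1,3): L (options (0,3)(W), (1,1)(W) are all W)
(2,0): L (sole option (1,0)(W) is W)
(2,1): L (sole option (1,1)(W) is W)
(2,4): L (options (1,4)(W), (2,2)(W) are all W)
(3,2): L (options (2,2)(W), (3,0)(W) are all W)
(3,3): L (options (2,3)(W), (3,1)(W) are all W)
(8,0): L (options (7,0)(W), (4,0)(W), (3,0)(W) are all W)
(8,1): L (options (7,1)(W), (4,1)(W), (3,1)(W) are all W)
(8,4): L (options (7,4)(W), (4,4)(W), (3,4)(W), (8,2)(W) are all W)
(9,2): L (options (8,2)(W), (5,2)(W), (4,2)(W), (9,0)(W) are all W)
(9,3): L (options (8,3)(W), (5,3)(W), (4,3)(W), (9,1)(W) are all W)
Every other cell has at least one move into one of the L cells above, so it is W.
(3,3): one of the L cells justified above, so L
(9,4): the move to (8,4) reaches an L cell, so W

(3,3): L, (9,4): W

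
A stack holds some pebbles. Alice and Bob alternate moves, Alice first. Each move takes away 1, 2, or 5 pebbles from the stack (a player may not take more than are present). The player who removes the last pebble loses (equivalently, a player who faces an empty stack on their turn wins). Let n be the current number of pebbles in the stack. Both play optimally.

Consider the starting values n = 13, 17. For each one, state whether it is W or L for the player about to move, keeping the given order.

Build the W/L table. Terminal = W. A non-terminal position is W if it has a move to some L; otherwise it is L.
n=0: no move; the opponent has just taken the last pebble and therefore loses → W
n=1: only reaches 0(W), which is W → L
n=2: reaches L-position 1 → W
n=3: reaches L-position 1 → W
n=4: only reaches 3(W), 2(W), all W → L
n=5: reaches L-position 4 → W
n=6: reaches L-position 4 → W
n=7: only reaches 6(W), 5(W), 2(W), all W → L
n=8: reaches L-position 7 → W
n=9: reaches L-position 7 → W
n=10: only reaches 9(W), 8(W), 5(W), all W → L
n=11: reaches L-position 10 → W
n=12: reaches L-position 10 → W
n=13: only reaches 12(W), 11(W), 8(W), all W → L
n=14: reaches L-position 13 → W
n=15: reaches L-position 13 → W
n=16: only reaches 15(W), 14(W), 11(W), all W → L
n=17: reaches L-position 16 → W

13: L, 17: W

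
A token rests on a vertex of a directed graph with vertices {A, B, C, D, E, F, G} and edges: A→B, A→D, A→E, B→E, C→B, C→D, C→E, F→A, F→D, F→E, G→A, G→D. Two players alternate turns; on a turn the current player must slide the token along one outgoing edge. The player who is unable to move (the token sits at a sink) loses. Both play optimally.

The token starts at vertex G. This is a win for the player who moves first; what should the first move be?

Move to D.

Compute win/loss labels from the base case upward. A position with no move is L. Any other position is W if it can reach an L in one move, else L.
Every edge goes from a vertex to one that appears earlier in the order E, D, B, A, C, F, G, so processing vertices in that order labels each vertex after all of its successors.
E: no outgoing edge → L
D: no outgoing edge → L
B: W (go to E, an L position)
A: W (go to D, an L position)
C: W (go to D, an L position)
F: W (go to D, an L position)
G: W (go to D, an L position)
From G, the L positions reachable in one move are: D.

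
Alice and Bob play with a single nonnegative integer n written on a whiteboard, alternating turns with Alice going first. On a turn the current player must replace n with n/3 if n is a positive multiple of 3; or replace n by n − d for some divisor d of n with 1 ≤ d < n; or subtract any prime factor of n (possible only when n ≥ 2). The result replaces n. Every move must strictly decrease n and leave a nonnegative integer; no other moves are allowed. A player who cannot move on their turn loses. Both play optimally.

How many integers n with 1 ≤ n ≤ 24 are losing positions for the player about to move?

Label each position W (a win for the player to move) or L (a loss). A position with no legal move is L; any other position is W exactly when some move reaches an L, and L when every move reaches a W.
n=0: no move → L
n=1: no move → L
n=2: can move to 0, which is L ⇒ W
n=3: can move to 0, which is L ⇒ W
n=4: moves to 2(W), 3(W); every one is W ⇒ L
n=5: can move to 0, which is L ⇒ W
n=6: can move to 4, which is L ⇒ W
n=7: can move to 0, which is L ⇒ W
n=8: can move to 4, which is L ⇒ W
n=9: moves to 3(W), 6(W), 8(W); every one is W ⇒ L
n=10: can move to 9, which is L ⇒ W
n=11: can move to 0, which is L ⇒ W
n=12: can move to 4, which is L ⇒ W
n=13: can move to 0, which is L ⇒ W
n=14: moves to 7(W), 12(W), 13(W); every one is W ⇒ L
n=15: can move to 14, which is L ⇒ W
n=16: can move to 14, which is L ⇒ W
n=17: can move to 0, which is L ⇒ W
n=18: can move to 9, which is L ⇒ W
n=19: can move to 0, which is L ⇒ W
n=20: moves to 10(W), 15(W), 16(W), 18(W), 19(W); every one is W ⇒ L
n=21: can move to 14, which is L ⇒ W
n=22: can move to 20, which is L ⇒ W
n=23: can move to 0, which is L ⇒ W
n=24: can move to 20, which is L ⇒ W
L entries with 1 ≤ n ≤ 24 (n=0 is outside the asked range and is not counted): n = 1, 4, 9, 14, 20; that makes 5.

5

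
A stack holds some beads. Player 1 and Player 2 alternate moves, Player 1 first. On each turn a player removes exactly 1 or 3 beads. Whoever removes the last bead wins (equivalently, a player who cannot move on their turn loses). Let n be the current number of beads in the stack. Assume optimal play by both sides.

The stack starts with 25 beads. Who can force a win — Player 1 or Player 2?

Label each position W (a win for the player to move) or L (a loss). A position with no legal move is L; any other position is W exactly when some move reaches an L, and L when every move reaches a W.
n=0: no move → L
n=1: reaches L-position 0 → W
n=2: only reaches 1(W), which is W → L
n=3: reaches L-position 2 → W
n=4: only reaches 3(W), 1(W), all W → L
n=5: reaches L-position 4 → W
n=6: only reaches 5(W), 3(W), all W → L
n=7: reaches L-position 6 → W
n=8: only reaches 7(W), 5(W), all W → L
n=9: reaches L-position 8 → W
n=10: only reaches 9(W), 7(W), all W → L
n=11: reaches L-position 10 → W
n=12: only reaches 11(W), 9(W), all W → L
n=13: reaches L-position 12 → W
n=14: only reaches 13(W), 11(W), all W → L
n=15: reaches L-position 14 → W
n=16: only reaches 15(W), 13(W), all W → L
n=17: reaches L-position 16 → W
n=18: only reaches 17(W), 15(W), all W → L
n=19: reaches L-position 18 → W
n=20: only reaches 19(W), 17(W), all W → L
n=21: reaches L-position 20 → W
n=22: only reaches 21(W), 19(W), all W → L
n=23: reaches L-position 22 → W
n=24: only reaches 23(W), 21(W), all W → L
n=25: reaches L-position 24 → W
The starting position 25 is W: Player 1 should remove 1, leaving 24, handing over an L position.

Player 1 wins.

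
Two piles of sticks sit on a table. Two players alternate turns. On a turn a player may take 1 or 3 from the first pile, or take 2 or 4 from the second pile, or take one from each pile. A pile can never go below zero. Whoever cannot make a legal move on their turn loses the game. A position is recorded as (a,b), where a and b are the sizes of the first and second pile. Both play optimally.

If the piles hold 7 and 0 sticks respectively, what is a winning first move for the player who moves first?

Move to (6,0).

Positions with no move are L. A position that does have a move is losing for the player to move precisely when every available move leads to a winning position for the opponent. Fill in the labels:
No move ever increases a pile, so every position that can arise here has a ≤ 7 and b ≤ 0; it is enough to label the cells with 0 ≤ a ≤ 7 and 0 ≤ b ≤ 0.
Every move lowers a or b (never raises either), so fill the grid row by row in increasing a, and left to right within a row: each cell's successors are then already labelled.
      b=0
a=0:    L
a=1:    W
a=2:    L
a=3:    W
a=4:    L
a=5:    W
a=6:    L
a=7:    W
Cells with no legal move (terminal, hence L): (0,0).
The remaining L cells, each justified by listing all of its moves:
(2,0): only reaches (1,0)(W), which is W → L
(4,0): only reaches (3,0)(W), (1,0)(W), all W → L
(6,0): only reaches (5,0)(W), (3,0)(W), all W → L
Every other cell has at least one move into one of the L cells above, so it is W.
From (7,0), the L positions reachable in one move are: (6,0), (4,0). Any move reaching one of these is winning.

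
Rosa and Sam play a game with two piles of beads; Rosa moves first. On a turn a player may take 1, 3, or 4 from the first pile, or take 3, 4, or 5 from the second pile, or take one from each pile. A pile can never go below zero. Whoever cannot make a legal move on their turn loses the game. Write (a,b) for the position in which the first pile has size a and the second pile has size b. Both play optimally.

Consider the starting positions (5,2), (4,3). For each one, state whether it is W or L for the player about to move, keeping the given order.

Label each position W (a win for the player to move) or L (a loss). A position with no legal move is L; any other position is W exactly when some move reaches an L, and L when every move reaches a W.
No move ever increases a pile, so every position that can arise here has a ≤ 5 and b ≤ 3; it is enough to label the cells with 0 ≤ a ≤ 5 and 0 ≤ b ≤ 3.
Every move lowers a or b (never raises either), so fill the grid row by row in increasing a, and left to right within a row: each cell's successors are then already labelled.
      b=0  b=1  b=2  b=3
a=0:    L    L    L    W
a=1:    W    W    W    W
a=2:    L    L    L    W
a=3:    W    W    W    W
a=4:    W    W    W    L
a=5:    W    W    W    W
Cells with no legal move (terminal, hence L): (0,0), (0,1), (0,2).
The remaining L cells, each justified by listing all of its moves:
(2,0): L (sole option (1,0)(W) is W)
(2,1): L (options (1,1)(W), (1,0)(W) are all W)
(2,2): L (options (1,2)(W), (1,1)(W) are all W)
(4,3): L (options (3,3)(W), (1,3)(W), (0,3)(W), (4,0)(W), (3,2)(W) are all W)
Every other cell has at least one move into one of the L cells above, so it is W.
(5,2): the move to (2,2) reaches an L cell, so W
(4,3): one of the L cells justified above, so L

(5,2): W, (4,3): L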